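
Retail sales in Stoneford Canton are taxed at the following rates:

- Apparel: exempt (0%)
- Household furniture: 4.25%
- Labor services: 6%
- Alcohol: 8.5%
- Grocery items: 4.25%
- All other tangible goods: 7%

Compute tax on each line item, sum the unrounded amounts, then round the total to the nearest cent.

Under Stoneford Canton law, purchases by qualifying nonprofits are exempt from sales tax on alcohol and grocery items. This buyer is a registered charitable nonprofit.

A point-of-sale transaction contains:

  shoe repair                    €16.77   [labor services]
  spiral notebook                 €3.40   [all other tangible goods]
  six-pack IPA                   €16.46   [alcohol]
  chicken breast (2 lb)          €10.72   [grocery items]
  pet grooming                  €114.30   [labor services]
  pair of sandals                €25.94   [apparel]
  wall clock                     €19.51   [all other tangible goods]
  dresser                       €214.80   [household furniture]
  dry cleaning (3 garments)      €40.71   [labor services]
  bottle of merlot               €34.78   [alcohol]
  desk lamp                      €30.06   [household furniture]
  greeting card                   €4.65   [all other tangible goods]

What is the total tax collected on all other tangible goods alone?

€1.93

Spiral notebook €3.40: all other tangible goods → 7% → €0.238
Wall clock €19.51: all other tangible goods → 7% → €1.3657
Greeting card €4.65: all other tangible goods → 7% → €0.3255
Tax on all other tangible goods: unrounded sum = €1.9292 → €1.93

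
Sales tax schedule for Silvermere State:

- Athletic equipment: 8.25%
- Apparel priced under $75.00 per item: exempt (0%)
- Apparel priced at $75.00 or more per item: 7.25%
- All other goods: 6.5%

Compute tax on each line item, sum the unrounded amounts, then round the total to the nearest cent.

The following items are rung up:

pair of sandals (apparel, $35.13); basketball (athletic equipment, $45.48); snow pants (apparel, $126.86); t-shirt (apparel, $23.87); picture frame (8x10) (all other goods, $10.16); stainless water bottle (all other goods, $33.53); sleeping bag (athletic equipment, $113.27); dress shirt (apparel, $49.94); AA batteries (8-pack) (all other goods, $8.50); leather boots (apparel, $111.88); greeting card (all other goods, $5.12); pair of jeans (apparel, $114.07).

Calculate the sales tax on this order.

Pair of sandals $35.13: apparel, under $75.00 → 0% → $0.00
Basketball $45.48: athletic equipment → 8.25% → $3.7521
Snow pants $126.86: apparel, $75.00 or more → 7.25% → $9.19735
T-shirt $23.87: apparel, under $75.00 → 0% → $0.00
Picture frame (8x10) $10.16: all other goods → 6.5% → $0.6604
Stainless water bottle $33.53: all other goods → 6.5% → $2.17945
Sleeping bag $113.27: athletic equipment → 8.25% → $9.344775
Dress shirt $49.94: apparel, under $75.00 → 0% → $0.00
AA batteries (8-pack) $8.50: all other goods → 6.5% → $0.5525
Leather boots $111.88: apparel, $75.00 or more → 7.25% → $8.1113
Greeting card $5.12: all other goods → 6.5% → $0.3328
Pair of jeans $114.07: apparel, $75.00 or more → 7.25% → $8.270075
Unrounded tax sum = $42.40075 → $42.40

$42.40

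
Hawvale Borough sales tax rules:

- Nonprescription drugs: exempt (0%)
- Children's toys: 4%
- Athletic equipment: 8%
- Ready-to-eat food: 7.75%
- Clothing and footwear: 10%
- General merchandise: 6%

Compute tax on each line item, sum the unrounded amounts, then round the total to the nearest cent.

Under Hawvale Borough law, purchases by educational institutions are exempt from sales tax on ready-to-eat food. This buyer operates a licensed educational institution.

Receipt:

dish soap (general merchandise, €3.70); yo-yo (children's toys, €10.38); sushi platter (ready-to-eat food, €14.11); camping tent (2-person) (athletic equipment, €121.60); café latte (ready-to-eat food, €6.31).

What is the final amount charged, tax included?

€166.47

Dish soap €3.70: general merchandise → 6% → €0.222
Yo-yo €10.38: children's toys → 4% → €0.4152
Sushi platter €14.11: ready-to-eat food, buyer-exempt → 0% → €0.00
Camping tent (2-person) €121.60: athletic equipment → 8% → €9.728
Café latte €6.31: ready-to-eat food, buyer-exempt → 0% → €0.00
Subtotal = €156.10; unrounded tax = €10.3652 → €10.37; total due = €166.47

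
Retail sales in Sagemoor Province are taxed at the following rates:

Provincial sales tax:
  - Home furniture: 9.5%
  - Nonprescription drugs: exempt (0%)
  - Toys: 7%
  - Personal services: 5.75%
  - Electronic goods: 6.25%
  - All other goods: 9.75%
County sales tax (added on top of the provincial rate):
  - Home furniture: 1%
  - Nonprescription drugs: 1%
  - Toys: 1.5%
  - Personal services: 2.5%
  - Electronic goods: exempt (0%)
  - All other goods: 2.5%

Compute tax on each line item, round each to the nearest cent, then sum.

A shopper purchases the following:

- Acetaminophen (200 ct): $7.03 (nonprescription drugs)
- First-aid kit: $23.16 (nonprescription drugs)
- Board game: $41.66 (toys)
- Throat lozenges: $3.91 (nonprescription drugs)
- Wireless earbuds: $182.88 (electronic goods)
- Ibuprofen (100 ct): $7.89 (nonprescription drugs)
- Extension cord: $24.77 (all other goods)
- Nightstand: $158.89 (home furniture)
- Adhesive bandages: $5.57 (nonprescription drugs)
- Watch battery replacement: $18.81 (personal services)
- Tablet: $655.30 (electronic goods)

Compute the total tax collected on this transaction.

$77.67

Acetaminophen (200 ct) $7.03: nonprescription drugs → 0% + 1% county = 1% → $0.07
First-aid kit $23.16: nonprescription drugs → 0% + 1% county = 1% → $0.23
Board game $41.66: toys → 7% + 1.5% county = 8.5% → $3.54
Throat lozenges $3.91: nonprescription drugs → 0% + 1% county = 1% → $0.04
Wireless earbuds $182.88: electronic goods → 6.25% + 0% county = 6.25% → $11.43
Ibuprofen (100 ct) $7.89: nonprescription drugs → 0% + 1% county = 1% → $0.08
Extension cord $24.77: all other goods → 9.75% + 2.5% county = 12.25% → $3.03
Nightstand $158.89: home furniture → 9.5% + 1% county = 10.5% → $16.68
Adhesive bandages $5.57: nonprescription drugs → 0% + 1% county = 1% → $0.06
Watch battery replacement $18.81: personal services → 5.75% + 2.5% county = 8.25% → $1.55
Tablet $655.30: electronic goods → 6.25% + 0% county = 6.25% → $40.96
Total tax = $0.07 + $0.23 + $3.54 + $0.04 + $11.43 + $0.08 + $3.03 + $16.68 + $0.06 + $1.55 + $40.96 = $77.67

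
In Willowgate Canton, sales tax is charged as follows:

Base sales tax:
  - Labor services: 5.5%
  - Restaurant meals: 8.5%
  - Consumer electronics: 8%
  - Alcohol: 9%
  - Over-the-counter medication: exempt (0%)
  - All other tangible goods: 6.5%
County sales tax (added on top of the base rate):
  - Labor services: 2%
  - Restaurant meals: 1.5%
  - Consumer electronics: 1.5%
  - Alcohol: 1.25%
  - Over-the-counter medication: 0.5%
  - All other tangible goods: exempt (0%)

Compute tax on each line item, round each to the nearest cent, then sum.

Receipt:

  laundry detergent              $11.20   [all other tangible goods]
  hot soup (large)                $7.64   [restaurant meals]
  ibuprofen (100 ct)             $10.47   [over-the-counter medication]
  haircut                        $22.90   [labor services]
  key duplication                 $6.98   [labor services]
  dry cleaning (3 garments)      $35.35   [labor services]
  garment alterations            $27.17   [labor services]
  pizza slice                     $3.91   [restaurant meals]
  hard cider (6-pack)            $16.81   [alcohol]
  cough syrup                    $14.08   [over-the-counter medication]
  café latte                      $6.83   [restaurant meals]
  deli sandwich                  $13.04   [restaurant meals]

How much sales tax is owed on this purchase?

Laundry detergent $11.20: all other tangible goods → 6.5% + 0% county = 6.5% → $0.73
Hot soup (large) $7.64: restaurant meals → 8.5% + 1.5% county = 10% → $0.76
Ibuprofen (100 ct) $10.47: over-the-counter medication → 0% + 0.5% county = 0.5% → $0.05
Haircut $22.90: labor services → 5.5% + 2% county = 7.5% → $1.72
Key duplication $6.98: labor services → 5.5% + 2% county = 7.5% → $0.52
Dry cleaning (3 garments) $35.35: labor services → 5.5% + 2% county = 7.5% → $2.65
Garment alterations $27.17: labor services → 5.5% + 2% county = 7.5% → $2.04
Pizza slice $3.91: restaurant meals → 8.5% + 1.5% county = 10% → $0.39
Hard cider (6-pack) $16.81: alcohol → 9% + 1.25% county = 10.25% → $1.72
Cough syrup $14.08: over-the-counter medication → 0% + 0.5% county = 0.5% → $0.07
Café latte $6.83: restaurant meals → 8.5% + 1.5% county = 10% → $0.68
Deli sandwich $13.04: restaurant meals → 8.5% + 1.5% county = 10% → $1.30
Total tax = $0.73 + $0.76 + $0.05 + $1.72 + $0.52 + $2.65 + $2.04 + $0.39 + $1.72 + $0.07 + $0.68 + $1.30 = $12.63

$12.63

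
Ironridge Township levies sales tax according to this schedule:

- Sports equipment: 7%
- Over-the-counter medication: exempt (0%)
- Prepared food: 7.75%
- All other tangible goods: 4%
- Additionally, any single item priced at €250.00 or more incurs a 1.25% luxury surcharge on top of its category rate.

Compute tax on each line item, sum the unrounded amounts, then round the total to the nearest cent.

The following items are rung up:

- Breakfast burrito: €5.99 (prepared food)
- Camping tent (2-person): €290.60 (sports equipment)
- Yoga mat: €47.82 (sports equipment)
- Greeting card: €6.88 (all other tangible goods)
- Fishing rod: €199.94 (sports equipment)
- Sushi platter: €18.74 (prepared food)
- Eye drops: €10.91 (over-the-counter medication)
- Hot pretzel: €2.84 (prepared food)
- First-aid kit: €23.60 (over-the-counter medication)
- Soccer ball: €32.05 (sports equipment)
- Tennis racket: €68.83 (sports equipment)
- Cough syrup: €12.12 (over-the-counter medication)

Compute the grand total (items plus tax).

Breakfast burrito €5.99: prepared food → 7.75% → €0.464225
Camping tent (2-person) €290.60: sports equipment → 7% + 1.25% surcharge = 8.25% → €23.9745
Yoga mat €47.82: sports equipment → 7% → €3.3474
Greeting card €6.88: all other tangible goods → 4% → €0.2752
Fishing rod €199.94: sports equipment → 7% → €13.9958
Sushi platter €18.74: prepared food → 7.75% → €1.45235
Eye drops €10.91: over-the-counter medication → 0% → €0.00
Hot pretzel €2.84: prepared food → 7.75% → €0.2201
First-aid kit €23.60: over-the-counter medication → 0% → €0.00
Soccer ball €32.05: sports equipment → 7% → €2.2435
Tennis racket €68.83: sports equipment → 7% → €4.8181
Cough syrup €12.12: over-the-counter medication → 0% → €0.00
Subtotal = €720.32; unrounded tax = €50.791175 → €50.79; total due = €771.11

€771.11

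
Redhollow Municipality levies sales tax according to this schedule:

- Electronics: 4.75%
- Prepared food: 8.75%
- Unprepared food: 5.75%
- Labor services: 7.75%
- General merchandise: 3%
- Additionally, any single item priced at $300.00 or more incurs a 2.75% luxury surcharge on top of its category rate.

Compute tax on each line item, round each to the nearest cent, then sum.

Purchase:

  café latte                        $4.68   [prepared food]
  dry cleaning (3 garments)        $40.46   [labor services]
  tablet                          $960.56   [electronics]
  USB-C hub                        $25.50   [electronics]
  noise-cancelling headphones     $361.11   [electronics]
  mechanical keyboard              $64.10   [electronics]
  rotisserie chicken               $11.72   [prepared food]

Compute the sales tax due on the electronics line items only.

Tablet $960.56: electronics → 4.75% + 2.75% surcharge = 7.5% → $72.04
USB-C hub $25.50: electronics → 4.75% → $1.21
Noise-cancelling headphones $361.11: electronics → 4.75% + 2.75% surcharge = 7.5% → $27.08
Mechanical keyboard $64.10: electronics → 4.75% → $3.04
Tax on electronics = $72.04 + $1.21 + $27.08 + $3.04 = $103.37

$103.37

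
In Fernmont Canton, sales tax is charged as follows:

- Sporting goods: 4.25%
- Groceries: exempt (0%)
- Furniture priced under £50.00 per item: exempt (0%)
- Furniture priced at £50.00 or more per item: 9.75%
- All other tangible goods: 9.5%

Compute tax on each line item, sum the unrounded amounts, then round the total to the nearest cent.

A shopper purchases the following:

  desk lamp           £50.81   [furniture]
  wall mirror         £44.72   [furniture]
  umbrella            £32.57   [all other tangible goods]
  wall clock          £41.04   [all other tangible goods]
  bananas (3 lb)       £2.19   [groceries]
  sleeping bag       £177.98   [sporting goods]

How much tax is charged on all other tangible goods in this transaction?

Umbrella £32.57: all other tangible goods → 9.5% → £3.09415
Wall clock £41.04: all other tangible goods → 9.5% → £3.8988
Tax on all other tangible goods: unrounded sum = £6.99295 → £6.99

£6.99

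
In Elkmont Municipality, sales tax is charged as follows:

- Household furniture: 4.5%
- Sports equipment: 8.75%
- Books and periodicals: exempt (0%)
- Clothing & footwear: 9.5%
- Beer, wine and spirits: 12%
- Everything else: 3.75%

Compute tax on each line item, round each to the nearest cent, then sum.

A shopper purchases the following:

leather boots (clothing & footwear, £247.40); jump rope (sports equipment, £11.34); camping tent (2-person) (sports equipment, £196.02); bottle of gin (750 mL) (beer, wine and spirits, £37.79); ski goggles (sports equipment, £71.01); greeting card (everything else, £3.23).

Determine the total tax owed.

Leather boots £247.40: clothing & footwear → 9.5% → £23.50
Jump rope £11.34: sports equipment → 8.75% → £0.99
Camping tent (2-person) £196.02: sports equipment → 8.75% → £17.15
Bottle of gin (750 mL) £37.79: beer, wine and spirits → 12% → £4.53
Ski goggles £71.01: sports equipment → 8.75% → £6.21
Greeting card £3.23: everything else → 3.75% → £0.12
Total tax = £23.50 + £0.99 + £17.15 + £4.53 + £6.21 + £0.12 = £52.50

£52.50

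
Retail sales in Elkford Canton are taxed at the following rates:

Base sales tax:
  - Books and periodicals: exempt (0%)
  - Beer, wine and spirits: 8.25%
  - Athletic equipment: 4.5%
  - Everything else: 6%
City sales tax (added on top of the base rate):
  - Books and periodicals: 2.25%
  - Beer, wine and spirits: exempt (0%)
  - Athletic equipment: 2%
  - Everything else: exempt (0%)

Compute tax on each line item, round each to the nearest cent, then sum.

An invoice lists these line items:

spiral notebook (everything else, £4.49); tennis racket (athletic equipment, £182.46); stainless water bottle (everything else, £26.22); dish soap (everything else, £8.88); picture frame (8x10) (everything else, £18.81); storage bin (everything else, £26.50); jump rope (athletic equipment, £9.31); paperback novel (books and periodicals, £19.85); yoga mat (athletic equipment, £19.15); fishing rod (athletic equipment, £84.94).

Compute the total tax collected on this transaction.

Spiral notebook £4.49: everything else → 6% + 0% city = 6% → £0.27
Tennis racket £182.46: athletic equipment → 4.5% + 2% city = 6.5% → £11.86
Stainless water bottle £26.22: everything else → 6% + 0% city = 6% → £1.57
Dish soap £8.88: everything else → 6% + 0% city = 6% → £0.53
Picture frame (8x10) £18.81: everything else → 6% + 0% city = 6% → £1.13
Storage bin £26.50: everything else → 6% + 0% city = 6% → £1.59
Jump rope £9.31: athletic equipment → 4.5% + 2% city = 6.5% → £0.61
Paperback novel £19.85: books and periodicals → 0% + 2.25% city = 2.25% → £0.45
Yoga mat £19.15: athletic equipment → 4.5% + 2% city = 6.5% → £1.24
Fishing rod £84.94: athletic equipment → 4.5% + 2% city = 6.5% → £5.52
Total tax = £0.27 + £11.86 + £1.57 + £0.53 + £1.13 + £1.59 + £0.61 + £0.45 + £1.24 + £5.52 = £24.77

£24.77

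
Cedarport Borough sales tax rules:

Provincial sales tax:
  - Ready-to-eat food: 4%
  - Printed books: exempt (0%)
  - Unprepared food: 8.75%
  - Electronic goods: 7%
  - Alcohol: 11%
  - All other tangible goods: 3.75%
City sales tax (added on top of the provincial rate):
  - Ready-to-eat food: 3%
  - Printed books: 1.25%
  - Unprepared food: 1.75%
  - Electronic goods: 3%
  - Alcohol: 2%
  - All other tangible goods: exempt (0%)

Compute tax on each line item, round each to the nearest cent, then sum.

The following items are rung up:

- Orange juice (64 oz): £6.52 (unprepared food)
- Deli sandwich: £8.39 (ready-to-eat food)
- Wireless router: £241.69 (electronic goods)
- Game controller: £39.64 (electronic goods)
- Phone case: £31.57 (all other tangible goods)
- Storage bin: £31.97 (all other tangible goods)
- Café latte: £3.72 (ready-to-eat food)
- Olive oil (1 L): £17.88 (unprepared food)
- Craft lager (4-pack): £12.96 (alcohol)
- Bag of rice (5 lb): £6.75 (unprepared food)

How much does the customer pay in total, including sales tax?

Orange juice (64 oz) £6.52: unprepared food → 8.75% + 1.75% city = 10.5% → £0.68
Deli sandwich £8.39: ready-to-eat food → 4% + 3% city = 7% → £0.59
Wireless router £241.69: electronic goods → 7% + 3% city = 10% → £24.17
Game controller £39.64: electronic goods → 7% + 3% city = 10% → £3.96
Phone case £31.57: all other tangible goods → 3.75% + 0% city = 3.75% → £1.18
Storage bin £31.97: all other tangible goods → 3.75% + 0% city = 3.75% → £1.20
Café latte £3.72: ready-to-eat food → 4% + 3% city = 7% → £0.26
Olive oil (1 L) £17.88: unprepared food → 8.75% + 1.75% city = 10.5% → £1.88
Craft lager (4-pack) £12.96: alcohol → 11% + 2% city = 13% → £1.68
Bag of rice (5 lb) £6.75: unprepared food → 8.75% + 1.75% city = 10.5% → £0.71
Subtotal = £401.09; tax = £36.31; total due = £437.40

£437.40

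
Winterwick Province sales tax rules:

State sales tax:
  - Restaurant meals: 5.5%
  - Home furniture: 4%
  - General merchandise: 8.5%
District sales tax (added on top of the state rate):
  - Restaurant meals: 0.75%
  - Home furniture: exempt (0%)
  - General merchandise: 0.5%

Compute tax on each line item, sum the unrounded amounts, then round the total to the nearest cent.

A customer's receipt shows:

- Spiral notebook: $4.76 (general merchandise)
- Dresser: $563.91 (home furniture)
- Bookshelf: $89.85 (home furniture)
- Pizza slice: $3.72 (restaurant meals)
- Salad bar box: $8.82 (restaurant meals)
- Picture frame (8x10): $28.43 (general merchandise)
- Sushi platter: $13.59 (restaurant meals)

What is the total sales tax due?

Spiral notebook $4.76: general merchandise → 8.5% + 0.5% district = 9% → $0.4284
Dresser $563.91: home furniture → 4% + 0% district = 4% → $22.5564
Bookshelf $89.85: home furniture → 4% + 0% district = 4% → $3.594
Pizza slice $3.72: restaurant meals → 5.5% + 0.75% district = 6.25% → $0.2325
Salad bar box $8.82: restaurant meals → 5.5% + 0.75% district = 6.25% → $0.55125
Picture frame (8x10) $28.43: general merchandise → 8.5% + 0.5% district = 9% → $2.5587
Sushi platter $13.59: restaurant meals → 5.5% + 0.75% district = 6.25% → $0.849375
Unrounded tax sum = $30.770625 → $30.77

$30.77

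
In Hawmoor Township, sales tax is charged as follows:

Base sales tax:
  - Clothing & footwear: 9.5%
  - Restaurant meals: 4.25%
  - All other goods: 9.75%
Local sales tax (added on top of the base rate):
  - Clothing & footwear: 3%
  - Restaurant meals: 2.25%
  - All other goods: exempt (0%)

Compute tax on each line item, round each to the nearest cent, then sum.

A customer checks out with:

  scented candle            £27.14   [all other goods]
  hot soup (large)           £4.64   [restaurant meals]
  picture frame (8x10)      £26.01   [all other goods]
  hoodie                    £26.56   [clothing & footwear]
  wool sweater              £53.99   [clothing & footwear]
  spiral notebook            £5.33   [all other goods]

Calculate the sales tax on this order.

£16.08

Scented candle £27.14: all other goods → 9.75% + 0% local = 9.75% → £2.65
Hot soup (large) £4.64: restaurant meals → 4.25% + 2.25% local = 6.5% → £0.30
Picture frame (8x10) £26.01: all other goods → 9.75% + 0% local = 9.75% → £2.54
Hoodie £26.56: clothing & footwear → 9.5% + 3% local = 12.5% → £3.32
Wool sweater £53.99: clothing & footwear → 9.5% + 3% local = 12.5% → £6.75
Spiral notebook £5.33: all other goods → 9.75% + 0% local = 9.75% → £0.52
Total tax = £2.65 + £0.30 + £2.54 + £3.32 + £6.75 + £0.52 = £16.08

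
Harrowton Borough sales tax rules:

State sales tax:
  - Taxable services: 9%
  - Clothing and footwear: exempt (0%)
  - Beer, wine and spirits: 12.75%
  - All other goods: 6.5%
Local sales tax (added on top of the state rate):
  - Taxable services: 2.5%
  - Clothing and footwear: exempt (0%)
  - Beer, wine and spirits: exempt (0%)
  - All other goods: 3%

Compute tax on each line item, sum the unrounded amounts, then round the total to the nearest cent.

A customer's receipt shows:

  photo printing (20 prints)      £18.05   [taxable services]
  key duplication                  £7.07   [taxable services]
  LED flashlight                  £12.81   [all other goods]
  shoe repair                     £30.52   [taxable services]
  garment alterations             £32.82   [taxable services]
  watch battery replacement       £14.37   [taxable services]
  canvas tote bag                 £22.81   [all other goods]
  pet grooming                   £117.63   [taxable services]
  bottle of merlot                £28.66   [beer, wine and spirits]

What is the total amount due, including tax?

£317.13

Photo printing (20 prints) £18.05: taxable services → 9% + 2.5% local = 11.5% → £2.07575
Key duplication £7.07: taxable services → 9% + 2.5% local = 11.5% → £0.81305
LED flashlight £12.81: all other goods → 6.5% + 3% local = 9.5% → £1.21695
Shoe repair £30.52: taxable services → 9% + 2.5% local = 11.5% → £3.5098
Garment alterations £32.82: taxable services → 9% + 2.5% local = 11.5% → £3.7743
Watch battery replacement £14.37: taxable services → 9% + 2.5% local = 11.5% → £1.65255
Canvas tote bag £22.81: all other goods → 6.5% + 3% local = 9.5% → £2.16695
Pet grooming £117.63: taxable services → 9% + 2.5% local = 11.5% → £13.52745
Bottle of merlot £28.66: beer, wine and spirits → 12.75% + 0% local = 12.75% → £3.65415
Subtotal = £284.74; unrounded tax = £32.39095 → £32.39; total due = £317.13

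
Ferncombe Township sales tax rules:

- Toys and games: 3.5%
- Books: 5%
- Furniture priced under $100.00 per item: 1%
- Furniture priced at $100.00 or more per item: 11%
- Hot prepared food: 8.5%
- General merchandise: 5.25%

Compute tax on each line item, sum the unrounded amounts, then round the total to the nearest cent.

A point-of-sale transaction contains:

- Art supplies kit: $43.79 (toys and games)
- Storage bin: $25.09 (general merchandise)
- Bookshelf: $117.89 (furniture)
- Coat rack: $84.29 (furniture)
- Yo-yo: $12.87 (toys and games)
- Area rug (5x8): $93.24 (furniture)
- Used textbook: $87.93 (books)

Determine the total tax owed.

Art supplies kit $43.79: toys and games → 3.5% → $1.53265
Storage bin $25.09: general merchandise → 5.25% → $1.317225
Bookshelf $117.89: furniture, $100.00 or more → 11% → $12.9679
Coat rack $84.29: furniture, under $100.00 → 1% → $0.8429
Yo-yo $12.87: toys and games → 3.5% → $0.45045
Area rug (5x8) $93.24: furniture, under $100.00 → 1% → $0.9324
Used textbook $87.93: books → 5% → $4.3965
Unrounded tax sum = $22.440025 → $22.44

$22.44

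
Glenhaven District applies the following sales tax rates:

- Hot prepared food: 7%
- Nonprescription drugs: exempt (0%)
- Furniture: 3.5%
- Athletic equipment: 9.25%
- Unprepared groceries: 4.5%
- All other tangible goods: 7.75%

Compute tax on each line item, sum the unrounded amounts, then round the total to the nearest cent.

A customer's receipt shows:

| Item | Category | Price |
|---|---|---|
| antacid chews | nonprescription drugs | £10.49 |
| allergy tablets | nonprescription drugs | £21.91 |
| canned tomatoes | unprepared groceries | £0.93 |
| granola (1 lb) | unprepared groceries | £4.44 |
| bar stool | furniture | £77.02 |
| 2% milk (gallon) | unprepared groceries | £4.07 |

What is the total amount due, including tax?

£121.98

Antacid chews £10.49: nonprescription drugs → 0% → £0.00
Allergy tablets £21.91: nonprescription drugs → 0% → £0.00
Canned tomatoes £0.93: unprepared groceries → 4.5% → £0.04185
Granola (1 lb) £4.44: unprepared groceries → 4.5% → £0.1998
Bar stool £77.02: furniture → 3.5% → £2.6957
2% milk (gallon) £4.07: unprepared groceries → 4.5% → £0.18315
Subtotal = £118.86; unrounded tax = £3.1205 → £3.12; total due = £121.98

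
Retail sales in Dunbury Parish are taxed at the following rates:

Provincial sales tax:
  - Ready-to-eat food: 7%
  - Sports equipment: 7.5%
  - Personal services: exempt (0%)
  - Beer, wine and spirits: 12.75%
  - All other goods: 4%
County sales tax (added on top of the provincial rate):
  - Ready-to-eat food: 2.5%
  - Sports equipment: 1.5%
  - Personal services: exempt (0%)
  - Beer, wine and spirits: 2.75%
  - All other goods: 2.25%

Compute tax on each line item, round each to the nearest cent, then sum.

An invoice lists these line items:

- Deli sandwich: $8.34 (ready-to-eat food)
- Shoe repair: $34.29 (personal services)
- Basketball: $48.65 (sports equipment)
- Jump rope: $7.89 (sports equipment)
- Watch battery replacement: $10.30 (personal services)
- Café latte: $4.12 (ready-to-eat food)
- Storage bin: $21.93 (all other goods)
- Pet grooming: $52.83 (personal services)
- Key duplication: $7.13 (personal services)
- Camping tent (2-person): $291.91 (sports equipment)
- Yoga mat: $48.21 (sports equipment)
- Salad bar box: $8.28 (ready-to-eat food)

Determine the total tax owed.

Deli sandwich $8.34: ready-to-eat food → 7% + 2.5% county = 9.5% → $0.79
Shoe repair $34.29: personal services → 0% + 0% county = 0% → $0.00
Basketball $48.65: sports equipment → 7.5% + 1.5% county = 9% → $4.38
Jump rope $7.89: sports equipment → 7.5% + 1.5% county = 9% → $0.71
Watch battery replacement $10.30: personal services → 0% + 0% county = 0% → $0.00
Café latte $4.12: ready-to-eat food → 7% + 2.5% county = 9.5% → $0.39
Storage bin $21.93: all other goods → 4% + 2.25% county = 6.25% → $1.37
Pet grooming $52.83: personal services → 0% + 0% county = 0% → $0.00
Key duplication $7.13: personal services → 0% + 0% county = 0% → $0.00
Camping tent (2-person) $291.91: sports equipment → 7.5% + 1.5% county = 9% → $26.27
Yoga mat $48.21: sports equipment → 7.5% + 1.5% county = 9% → $4.34
Salad bar box $8.28: ready-to-eat food → 7% + 2.5% county = 9.5% → $0.79
Total tax = $0.79 + $4.38 + $0.71 + $0.39 + $1.37 + $26.27 + $4.34 + $0.79 = $39.04

$39.04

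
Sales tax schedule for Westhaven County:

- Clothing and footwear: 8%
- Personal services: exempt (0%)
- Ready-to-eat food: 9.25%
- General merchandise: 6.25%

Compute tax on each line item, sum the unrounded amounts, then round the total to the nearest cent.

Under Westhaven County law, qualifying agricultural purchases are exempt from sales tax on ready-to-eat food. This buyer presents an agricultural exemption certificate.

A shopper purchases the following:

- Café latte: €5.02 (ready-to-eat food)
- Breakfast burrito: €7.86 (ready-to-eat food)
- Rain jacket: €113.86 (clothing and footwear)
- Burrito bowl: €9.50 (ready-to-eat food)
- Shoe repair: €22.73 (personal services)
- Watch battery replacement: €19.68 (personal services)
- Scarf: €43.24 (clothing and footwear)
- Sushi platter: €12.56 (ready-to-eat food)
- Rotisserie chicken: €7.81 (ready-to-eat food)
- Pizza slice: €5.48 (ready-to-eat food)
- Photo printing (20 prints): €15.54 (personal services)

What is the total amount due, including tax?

Café latte €5.02: ready-to-eat food, buyer-exempt → 0% → €0.00
Breakfast burrito €7.86: ready-to-eat food, buyer-exempt → 0% → €0.00
Rain jacket €113.86: clothing and footwear → 8% → €9.1088
Burrito bowl €9.50: ready-to-eat food, buyer-exempt → 0% → €0.00
Shoe repair €22.73: personal services → 0% → €0.00
Watch battery replacement €19.68: personal services → 0% → €0.00
Scarf €43.24: clothing and footwear → 8% → €3.4592
Sushi platter €12.56: ready-to-eat food, buyer-exempt → 0% → €0.00
Rotisserie chicken €7.81: ready-to-eat food, buyer-exempt → 0% → €0.00
Pizza slice €5.48: ready-to-eat food, buyer-exempt → 0% → €0.00
Photo printing (20 prints) €15.54: personal services → 0% → €0.00
Subtotal = €263.28; unrounded tax = €12.568 → €12.57; total due = €275.85

€275.85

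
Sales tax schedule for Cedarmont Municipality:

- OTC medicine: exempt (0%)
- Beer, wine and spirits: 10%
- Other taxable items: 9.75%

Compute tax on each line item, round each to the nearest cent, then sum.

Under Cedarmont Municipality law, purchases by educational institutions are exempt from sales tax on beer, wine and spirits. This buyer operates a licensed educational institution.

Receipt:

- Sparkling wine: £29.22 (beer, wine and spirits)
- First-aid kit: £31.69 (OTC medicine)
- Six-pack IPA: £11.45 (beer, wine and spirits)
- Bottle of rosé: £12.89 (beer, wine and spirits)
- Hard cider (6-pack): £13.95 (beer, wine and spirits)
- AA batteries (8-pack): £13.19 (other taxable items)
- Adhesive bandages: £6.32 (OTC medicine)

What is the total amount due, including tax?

£120.00

Sparkling wine £29.22: beer, wine and spirits, buyer-exempt → 0% → £0.00
First-aid kit £31.69: OTC medicine → 0% → £0.00
Six-pack IPA £11.45: beer, wine and spirits, buyer-exempt → 0% → £0.00
Bottle of rosé £12.89: beer, wine and spirits, buyer-exempt → 0% → £0.00
Hard cider (6-pack) £13.95: beer, wine and spirits, buyer-exempt → 0% → £0.00
AA batteries (8-pack) £13.19: other taxable items → 9.75% → £1.29
Adhesive bandages £6.32: OTC medicine → 0% → £0.00
Subtotal = £118.71; tax = £1.29; total due = £120.00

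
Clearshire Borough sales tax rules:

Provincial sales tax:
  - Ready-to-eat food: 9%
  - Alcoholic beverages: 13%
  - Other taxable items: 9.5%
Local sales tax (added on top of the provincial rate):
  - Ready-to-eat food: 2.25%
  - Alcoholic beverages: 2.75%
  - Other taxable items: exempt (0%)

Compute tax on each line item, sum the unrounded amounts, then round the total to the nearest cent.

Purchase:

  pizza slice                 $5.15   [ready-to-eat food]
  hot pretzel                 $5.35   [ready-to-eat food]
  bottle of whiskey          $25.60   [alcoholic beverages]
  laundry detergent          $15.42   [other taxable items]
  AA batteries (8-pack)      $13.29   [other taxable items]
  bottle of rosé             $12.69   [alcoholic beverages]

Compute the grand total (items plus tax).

Pizza slice $5.15: ready-to-eat food → 9% + 2.25% local = 11.25% → $0.579375
Hot pretzel $5.35: ready-to-eat food → 9% + 2.25% local = 11.25% → $0.601875
Bottle of whiskey $25.60: alcoholic beverages → 13% + 2.75% local = 15.75% → $4.032
Laundry detergent $15.42: other taxable items → 9.5% + 0% local = 9.5% → $1.4649
AA batteries (8-pack) $13.29: other taxable items → 9.5% + 0% local = 9.5% → $1.26255
Bottle of rosé $12.69: alcoholic beverages → 13% + 2.75% local = 15.75% → $1.998675
Subtotal = $77.50; unrounded tax = $9.939375 → $9.94; total due = $87.44

$87.44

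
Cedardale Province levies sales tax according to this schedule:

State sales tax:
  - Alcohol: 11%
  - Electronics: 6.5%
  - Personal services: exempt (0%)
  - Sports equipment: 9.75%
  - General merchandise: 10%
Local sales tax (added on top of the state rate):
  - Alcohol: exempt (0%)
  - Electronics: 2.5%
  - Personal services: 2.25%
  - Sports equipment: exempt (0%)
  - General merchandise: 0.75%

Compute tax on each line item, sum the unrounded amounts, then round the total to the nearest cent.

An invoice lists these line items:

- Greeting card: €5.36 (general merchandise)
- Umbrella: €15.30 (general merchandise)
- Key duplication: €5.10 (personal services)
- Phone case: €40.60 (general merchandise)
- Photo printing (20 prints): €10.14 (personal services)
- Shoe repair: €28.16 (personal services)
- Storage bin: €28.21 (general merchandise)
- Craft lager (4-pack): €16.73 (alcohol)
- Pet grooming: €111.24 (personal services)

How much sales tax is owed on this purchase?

€14.94

Greeting card €5.36: general merchandise → 10% + 0.75% local = 10.75% → €0.5762
Umbrella €15.30: general merchandise → 10% + 0.75% local = 10.75% → €1.64475
Key duplication €5.10: personal services → 0% + 2.25% local = 2.25% → €0.11475
Phone case €40.60: general merchandise → 10% + 0.75% local = 10.75% → €4.3645
Photo printing (20 prints) €10.14: personal services → 0% + 2.25% local = 2.25% → €0.22815
Shoe repair €28.16: personal services → 0% + 2.25% local = 2.25% → €0.6336
Storage bin €28.21: general merchandise → 10% + 0.75% local = 10.75% → €3.032575
Craft lager (4-pack) €16.73: alcohol → 11% + 0% local = 11% → €1.8403
Pet grooming €111.24: personal services → 0% + 2.25% local = 2.25% → €2.5029
Unrounded tax sum = €14.937725 → €14.94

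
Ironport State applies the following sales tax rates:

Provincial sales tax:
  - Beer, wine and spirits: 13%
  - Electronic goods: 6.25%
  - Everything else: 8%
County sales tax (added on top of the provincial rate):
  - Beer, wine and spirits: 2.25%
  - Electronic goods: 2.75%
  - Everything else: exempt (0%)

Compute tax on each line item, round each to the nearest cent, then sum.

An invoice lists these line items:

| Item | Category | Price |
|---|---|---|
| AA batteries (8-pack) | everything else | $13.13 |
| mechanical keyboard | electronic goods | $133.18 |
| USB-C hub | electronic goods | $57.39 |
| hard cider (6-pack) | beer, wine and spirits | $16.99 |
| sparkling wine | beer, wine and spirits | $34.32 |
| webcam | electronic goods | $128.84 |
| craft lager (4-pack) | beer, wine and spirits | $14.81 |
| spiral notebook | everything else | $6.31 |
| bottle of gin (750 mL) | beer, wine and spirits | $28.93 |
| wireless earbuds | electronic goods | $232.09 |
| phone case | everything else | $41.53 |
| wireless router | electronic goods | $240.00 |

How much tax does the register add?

$90.61

AA batteries (8-pack) $13.13: everything else → 8% + 0% county = 8% → $1.05
Mechanical keyboard $133.18: electronic goods → 6.25% + 2.75% county = 9% → $11.99
USB-C hub $57.39: electronic goods → 6.25% + 2.75% county = 9% → $5.17
Hard cider (6-pack) $16.99: beer, wine and spirits → 13% + 2.25% county = 15.25% → $2.59
Sparkling wine $34.32: beer, wine and spirits → 13% + 2.25% county = 15.25% → $5.23
Webcam $128.84: electronic goods → 6.25% + 2.75% county = 9% → $11.60
Craft lager (4-pack) $14.81: beer, wine and spirits → 13% + 2.25% county = 15.25% → $2.26
Spiral notebook $6.31: everything else → 8% + 0% county = 8% → $0.50
Bottle of gin (750 mL) $28.93: beer, wine and spirits → 13% + 2.25% county = 15.25% → $4.41
Wireless earbuds $232.09: electronic goods → 6.25% + 2.75% county = 9% → $20.89
Phone case $41.53: everything else → 8% + 0% county = 8% → $3.32
Wireless router $240.00: electronic goods → 6.25% + 2.75% county = 9% → $21.60
Total tax = $1.05 + $11.99 + $5.17 + $2.59 + $5.23 + $11.60 + $2.26 + $0.50 + $4.41 + $20.89 + $3.32 + $21.60 = $90.61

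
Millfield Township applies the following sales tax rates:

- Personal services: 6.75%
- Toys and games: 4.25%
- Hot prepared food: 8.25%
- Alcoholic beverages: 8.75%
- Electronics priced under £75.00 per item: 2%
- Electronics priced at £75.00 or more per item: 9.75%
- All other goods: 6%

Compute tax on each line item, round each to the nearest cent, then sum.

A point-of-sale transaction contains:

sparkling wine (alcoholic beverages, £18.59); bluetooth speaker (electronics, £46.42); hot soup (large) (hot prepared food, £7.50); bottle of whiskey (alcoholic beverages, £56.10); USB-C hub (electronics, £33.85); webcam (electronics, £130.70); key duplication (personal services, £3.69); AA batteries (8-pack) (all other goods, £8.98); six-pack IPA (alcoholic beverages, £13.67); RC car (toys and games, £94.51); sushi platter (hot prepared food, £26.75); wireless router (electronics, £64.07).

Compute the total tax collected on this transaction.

£31.01

Sparkling wine £18.59: alcoholic beverages → 8.75% → £1.63
Bluetooth speaker £46.42: electronics, under £75.00 → 2% → £0.93
Hot soup (large) £7.50: hot prepared food → 8.25% → £0.62
Bottle of whiskey £56.10: alcoholic beverages → 8.75% → £4.91
USB-C hub £33.85: electronics, under £75.00 → 2% → £0.68
Webcam £130.70: electronics, £75.00 or more → 9.75% → £12.74
Key duplication £3.69: personal services → 6.75% → £0.25
AA batteries (8-pack) £8.98: all other goods → 6% → £0.54
Six-pack IPA £13.67: alcoholic beverages → 8.75% → £1.20
RC car £94.51: toys and games → 4.25% → £4.02
Sushi platter £26.75: hot prepared food → 8.25% → £2.21
Wireless router £64.07: electronics, under £75.00 → 2% → £1.28
Total tax = £1.63 + £0.93 + £0.62 + £4.91 + £0.68 + £12.74 + £0.25 + £0.54 + £1.20 + £4.02 + £2.21 + £1.28 = £31.01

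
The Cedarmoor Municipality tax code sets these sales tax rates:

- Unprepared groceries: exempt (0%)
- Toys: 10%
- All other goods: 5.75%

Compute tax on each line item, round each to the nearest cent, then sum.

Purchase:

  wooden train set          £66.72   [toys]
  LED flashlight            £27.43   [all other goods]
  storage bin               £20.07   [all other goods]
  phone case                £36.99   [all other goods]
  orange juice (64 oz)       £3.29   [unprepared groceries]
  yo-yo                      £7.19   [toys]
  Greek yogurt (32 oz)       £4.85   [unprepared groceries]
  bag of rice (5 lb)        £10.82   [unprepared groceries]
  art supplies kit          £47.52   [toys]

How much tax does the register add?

Wooden train set £66.72: toys → 10% → £6.67
LED flashlight £27.43: all other goods → 5.75% → £1.58
Storage bin £20.07: all other goods → 5.75% → £1.15
Phone case £36.99: all other goods → 5.75% → £2.13
Orange juice (64 oz) £3.29: unprepared groceries → 0% → £0.00
Yo-yo £7.19: toys → 10% → £0.72
Greek yogurt (32 oz) £4.85: unprepared groceries → 0% → £0.00
Bag of rice (5 lb) £10.82: unprepared groceries → 0% → £0.00
Art supplies kit £47.52: toys → 10% → £4.75
Total tax = £6.67 + £1.58 + £1.15 + £2.13 + £0.72 + £4.75 = £17.00

£17.00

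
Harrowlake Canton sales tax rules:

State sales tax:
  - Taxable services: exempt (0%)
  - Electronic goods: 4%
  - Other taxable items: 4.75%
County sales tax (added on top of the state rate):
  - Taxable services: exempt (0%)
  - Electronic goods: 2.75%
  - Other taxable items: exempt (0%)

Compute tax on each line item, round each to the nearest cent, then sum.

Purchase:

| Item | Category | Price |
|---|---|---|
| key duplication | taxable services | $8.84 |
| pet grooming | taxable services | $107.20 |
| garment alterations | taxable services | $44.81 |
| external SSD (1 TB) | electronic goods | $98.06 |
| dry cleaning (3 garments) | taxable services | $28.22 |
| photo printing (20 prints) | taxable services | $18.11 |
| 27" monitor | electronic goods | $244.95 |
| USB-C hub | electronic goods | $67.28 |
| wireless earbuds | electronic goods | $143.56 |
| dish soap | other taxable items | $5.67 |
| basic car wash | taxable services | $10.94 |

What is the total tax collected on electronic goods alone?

$37.38

External SSD (1 TB) $98.06: electronic goods → 4% + 2.75% county = 6.75% → $6.62
27" monitor $244.95: electronic goods → 4% + 2.75% county = 6.75% → $16.53
USB-C hub $67.28: electronic goods → 4% + 2.75% county = 6.75% → $4.54
Wireless earbuds $143.56: electronic goods → 4% + 2.75% county = 6.75% → $9.69
Tax on electronic goods = $6.62 + $16.53 + $4.54 + $9.69 = $37.38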